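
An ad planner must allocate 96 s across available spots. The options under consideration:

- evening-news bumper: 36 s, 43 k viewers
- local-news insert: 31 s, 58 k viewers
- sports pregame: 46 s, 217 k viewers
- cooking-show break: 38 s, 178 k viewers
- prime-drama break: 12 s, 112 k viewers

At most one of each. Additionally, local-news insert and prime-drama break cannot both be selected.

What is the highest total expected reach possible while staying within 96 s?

The ratio ordering already packs tightly: sports pregame + cooking-show break + prime-drama break, 96 s, 507.
Nothing else feasible within 96 s beats 507.

507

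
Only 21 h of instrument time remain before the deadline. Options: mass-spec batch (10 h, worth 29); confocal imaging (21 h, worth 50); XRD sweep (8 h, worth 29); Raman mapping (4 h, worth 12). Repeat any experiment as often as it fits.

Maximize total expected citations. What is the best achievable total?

Best packing: 2×XRD sweep + Raman mapping — 20 h, 70 total.

70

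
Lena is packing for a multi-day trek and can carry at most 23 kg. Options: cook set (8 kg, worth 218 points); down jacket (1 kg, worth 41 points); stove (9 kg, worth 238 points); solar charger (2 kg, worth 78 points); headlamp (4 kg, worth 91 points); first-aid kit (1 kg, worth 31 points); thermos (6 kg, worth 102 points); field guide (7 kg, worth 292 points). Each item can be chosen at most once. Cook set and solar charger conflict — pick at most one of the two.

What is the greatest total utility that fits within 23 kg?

740

Best packing: down jacket + stove + solar charger + headlamp + field guide — 23 kg, 740 total.
The closest alternative, stove + solar charger + headlamp + first-aid kit + field guide, reaches only 730.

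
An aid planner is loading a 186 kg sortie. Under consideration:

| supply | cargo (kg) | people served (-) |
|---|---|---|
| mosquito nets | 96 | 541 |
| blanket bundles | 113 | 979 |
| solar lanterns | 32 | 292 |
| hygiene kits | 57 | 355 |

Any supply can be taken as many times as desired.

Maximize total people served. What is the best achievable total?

Ranking by ratio (people served/kg): solar lanterns 9.12, blanket bundles 8.66, hygiene kits 6.23, mosquito nets 5.64.
A density-first pass picks 5×solar lanterns — 1460 at 160 kg.
The 96 kg tied up in 3×solar lanterns is better spent on blanket bundles — total rises to 1563 (177 kg).
The spare 9 kg is too small for any remaining supply, and no exchange beats 1563.

1563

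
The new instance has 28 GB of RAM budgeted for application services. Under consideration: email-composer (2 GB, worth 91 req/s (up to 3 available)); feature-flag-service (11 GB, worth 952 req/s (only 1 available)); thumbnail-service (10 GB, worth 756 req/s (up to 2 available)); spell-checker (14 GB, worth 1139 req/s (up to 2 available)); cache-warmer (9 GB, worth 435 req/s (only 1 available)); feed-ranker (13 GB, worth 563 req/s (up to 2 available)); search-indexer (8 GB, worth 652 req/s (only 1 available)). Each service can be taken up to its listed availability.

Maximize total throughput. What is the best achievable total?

2278

Density check — feature-flag-service 86.55, search-indexer 81.50, spell-checker 81.36, thumbnail-service 75.60 are the best per GB.
Taking the top-ratio services first gives feature-flag-service + cache-warmer + search-indexer for 2039 (28 GB).
Replace feature-flag-service and cache-warmer and search-indexer with 2×spell-checker: the trade gains 239 net, giving 2278 at 28 GB.
No other feasible combination exceeds 2278.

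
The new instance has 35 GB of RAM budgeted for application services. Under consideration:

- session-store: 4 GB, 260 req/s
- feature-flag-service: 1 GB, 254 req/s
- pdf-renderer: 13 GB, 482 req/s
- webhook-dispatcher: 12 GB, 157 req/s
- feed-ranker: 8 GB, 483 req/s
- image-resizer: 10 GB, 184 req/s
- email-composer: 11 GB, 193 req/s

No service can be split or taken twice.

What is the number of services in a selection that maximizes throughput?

4

Optimal total is 1479.
One optimal bundle: session-store + feature-flag-service + pdf-renderer + feed-ranker (26 GB).
All optima have 4 services.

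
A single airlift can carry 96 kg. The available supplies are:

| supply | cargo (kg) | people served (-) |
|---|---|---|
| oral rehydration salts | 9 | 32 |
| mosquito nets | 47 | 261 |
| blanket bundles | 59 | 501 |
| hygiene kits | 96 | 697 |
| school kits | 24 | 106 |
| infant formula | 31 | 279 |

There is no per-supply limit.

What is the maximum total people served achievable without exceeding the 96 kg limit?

Taking 3×infant formula: 93 kg used, 837 in people served.
Every other selection either busts 96 kg or fails to beat 837.

837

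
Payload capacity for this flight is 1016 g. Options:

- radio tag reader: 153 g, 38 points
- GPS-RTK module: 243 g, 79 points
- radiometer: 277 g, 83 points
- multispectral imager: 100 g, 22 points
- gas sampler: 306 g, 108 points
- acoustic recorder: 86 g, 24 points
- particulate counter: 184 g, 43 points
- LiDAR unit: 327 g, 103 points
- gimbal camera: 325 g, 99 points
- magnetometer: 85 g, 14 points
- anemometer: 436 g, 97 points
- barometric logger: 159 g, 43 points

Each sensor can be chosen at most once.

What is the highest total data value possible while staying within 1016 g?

By data value per g: gas sampler 0.35, GPS-RTK module 0.33, LiDAR unit 0.31 lead.
The ratio heuristic lands on GPS-RTK module + gas sampler + acoustic recorder + LiDAR unit (314) but leaves 54 g idle.
Dropping GPS-RTK module frees 243 g; slotting in radiometer (277 g) lifts the total to 318 at 996 g.

318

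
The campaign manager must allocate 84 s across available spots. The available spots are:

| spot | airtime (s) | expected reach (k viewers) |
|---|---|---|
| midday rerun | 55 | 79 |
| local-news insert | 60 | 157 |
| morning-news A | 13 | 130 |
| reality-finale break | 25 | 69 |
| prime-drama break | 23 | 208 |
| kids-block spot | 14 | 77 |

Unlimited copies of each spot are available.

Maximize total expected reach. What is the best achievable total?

6×morning-news A uses 78 of the 84 s and totals 780.
No other feasible combination exceeds 780.

780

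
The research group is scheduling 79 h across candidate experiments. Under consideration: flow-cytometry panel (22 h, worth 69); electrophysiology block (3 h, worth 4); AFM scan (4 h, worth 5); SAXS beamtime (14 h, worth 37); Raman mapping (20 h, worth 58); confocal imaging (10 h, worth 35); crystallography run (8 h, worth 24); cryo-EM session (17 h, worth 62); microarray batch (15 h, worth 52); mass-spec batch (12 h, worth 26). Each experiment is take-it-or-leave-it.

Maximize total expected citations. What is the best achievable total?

255

Taking the top-ratio experiments first gives flow-cytometry panel + electrophysiology block + AFM scan + confocal imaging + crystallography run + cryo-EM session + microarray batch for 251 (79 h).
The 15 h tied up in electrophysiology block and AFM scan and crystallography run is better spent on SAXS beamtime — total rises to 255 (78 h).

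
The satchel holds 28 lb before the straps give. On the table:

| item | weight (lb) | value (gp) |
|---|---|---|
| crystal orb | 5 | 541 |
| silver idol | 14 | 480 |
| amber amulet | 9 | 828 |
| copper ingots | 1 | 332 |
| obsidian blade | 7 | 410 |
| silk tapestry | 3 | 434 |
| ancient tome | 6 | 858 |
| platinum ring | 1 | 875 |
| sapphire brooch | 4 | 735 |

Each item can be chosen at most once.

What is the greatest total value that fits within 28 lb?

4271

By value per lb: platinum ring 875.00, copper ingots 332.00, sapphire brooch 183.75, silk tapestry 144.67 lead.
Greedy by ratio would take crystal orb + copper ingots + obsidian blade + silk tapestry + ancient tome + platinum ring + sapphire brooch: 27 lb used, total 4185.
The 8 lb tied up in copper ingots and obsidian blade is better spent on amber amulet — total rises to 4271 (28 lb).
Next best is crystal orb + copper ingots + obsidian blade + silk tapestry + ancient tome + platinum ring + sapphire brooch at 4185 (27 lb) — short by 86.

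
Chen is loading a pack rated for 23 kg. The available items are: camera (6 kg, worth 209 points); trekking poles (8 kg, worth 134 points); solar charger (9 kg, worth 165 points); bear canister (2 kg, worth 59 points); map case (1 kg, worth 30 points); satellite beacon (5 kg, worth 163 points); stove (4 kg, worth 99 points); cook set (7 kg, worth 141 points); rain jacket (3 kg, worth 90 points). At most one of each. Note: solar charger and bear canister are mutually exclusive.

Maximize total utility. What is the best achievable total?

662

Greedy by ratio would take camera + bear canister + map case + satellite beacon + stove + rain jacket: 21 kg used, total 650.
Dropping map case and stove frees 5 kg; slotting in cook set (7 kg) lifts the total to 662 at 23 kg.
No other feasible combination exceeds 662.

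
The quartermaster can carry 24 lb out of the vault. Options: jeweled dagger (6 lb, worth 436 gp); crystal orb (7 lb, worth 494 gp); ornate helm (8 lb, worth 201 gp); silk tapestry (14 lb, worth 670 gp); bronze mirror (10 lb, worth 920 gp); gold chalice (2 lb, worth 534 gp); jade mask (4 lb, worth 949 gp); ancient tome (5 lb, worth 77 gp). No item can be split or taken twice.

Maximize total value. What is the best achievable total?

Taking the top-ratio items first gives jeweled dagger + bronze mirror + gold chalice + jade mask for 2839 (22 lb).
The 6 lb tied up in jeweled dagger is better spent on crystal orb — total rises to 2897 (23 lb).
The spare 1 lb is too small for any remaining item, and no exchange beats 2897.

2897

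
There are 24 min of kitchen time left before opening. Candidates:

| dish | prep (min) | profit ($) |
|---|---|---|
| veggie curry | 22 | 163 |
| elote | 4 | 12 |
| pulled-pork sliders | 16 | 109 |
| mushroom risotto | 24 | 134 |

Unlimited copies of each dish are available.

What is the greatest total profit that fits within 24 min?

Density check — veggie curry 7.41, pulled-pork sliders 6.81, mushroom risotto 5.58 are the best per min.
Veggie curry uses 22 of the 24 min and totals 163.
That's the maximum — no swap from here does better than 163.

163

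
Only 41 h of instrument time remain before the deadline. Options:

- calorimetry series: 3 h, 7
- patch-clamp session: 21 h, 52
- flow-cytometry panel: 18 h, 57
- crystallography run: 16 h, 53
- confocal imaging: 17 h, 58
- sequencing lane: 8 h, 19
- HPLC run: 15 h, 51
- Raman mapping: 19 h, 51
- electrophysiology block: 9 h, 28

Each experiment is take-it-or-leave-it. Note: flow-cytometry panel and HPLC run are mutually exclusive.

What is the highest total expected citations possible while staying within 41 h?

Confocal imaging + HPLC run + electrophysiology block uses 41 of the 41 h and totals 137.
Next best is crystallography run + HPLC run + electrophysiology block at 132 (40 h) — short by 5.

137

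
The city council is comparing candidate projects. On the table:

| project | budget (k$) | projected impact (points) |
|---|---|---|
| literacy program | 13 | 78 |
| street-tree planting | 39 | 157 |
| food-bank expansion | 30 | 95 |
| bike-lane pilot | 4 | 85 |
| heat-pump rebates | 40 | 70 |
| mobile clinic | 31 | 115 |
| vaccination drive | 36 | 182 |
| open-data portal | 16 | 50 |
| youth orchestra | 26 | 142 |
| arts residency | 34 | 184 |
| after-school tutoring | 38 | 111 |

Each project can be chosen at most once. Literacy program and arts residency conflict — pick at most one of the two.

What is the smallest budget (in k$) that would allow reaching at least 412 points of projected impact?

Minimise k$ subject to total projected impact ≥ 412.
literacy program + bike-lane pilot + mobile clinic + youth orchestra reaches 420 using 74 k$.
Below 74 k$ the best achievable stays under 412.

74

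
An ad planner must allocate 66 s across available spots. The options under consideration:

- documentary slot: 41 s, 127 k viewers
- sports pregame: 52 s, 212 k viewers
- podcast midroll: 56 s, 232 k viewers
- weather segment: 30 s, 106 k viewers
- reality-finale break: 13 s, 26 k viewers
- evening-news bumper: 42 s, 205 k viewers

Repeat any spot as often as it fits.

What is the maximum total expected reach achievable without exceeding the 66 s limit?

238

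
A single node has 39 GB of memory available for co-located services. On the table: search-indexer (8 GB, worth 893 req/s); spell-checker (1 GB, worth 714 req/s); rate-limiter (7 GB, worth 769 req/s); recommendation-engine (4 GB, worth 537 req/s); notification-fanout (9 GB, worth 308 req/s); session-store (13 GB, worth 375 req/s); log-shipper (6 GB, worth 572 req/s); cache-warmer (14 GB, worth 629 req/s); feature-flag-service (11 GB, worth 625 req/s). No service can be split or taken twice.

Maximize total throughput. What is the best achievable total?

Search-indexer + spell-checker + rate-limiter + recommendation-engine + log-shipper + feature-flag-service uses 37 of the 39 GB and totals 4110.
Runner-up search-indexer + spell-checker + rate-limiter + recommendation-engine + session-store + log-shipper tops out at 3860.

4110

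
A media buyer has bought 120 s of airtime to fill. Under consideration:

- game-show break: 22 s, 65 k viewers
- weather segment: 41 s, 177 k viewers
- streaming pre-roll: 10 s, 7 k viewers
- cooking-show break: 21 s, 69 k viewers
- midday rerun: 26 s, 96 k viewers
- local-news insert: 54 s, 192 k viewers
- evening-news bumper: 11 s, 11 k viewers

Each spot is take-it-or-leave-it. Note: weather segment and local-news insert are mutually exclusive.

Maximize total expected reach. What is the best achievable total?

414

Ranking by ratio (expected reach/s): weather segment 4.32, midday rerun 3.69, local-news insert 3.56, cooking-show break 3.29.
The ratio ordering already packs tightly: game-show break + weather segment + streaming pre-roll + cooking-show break + midday rerun, 120 s, 414.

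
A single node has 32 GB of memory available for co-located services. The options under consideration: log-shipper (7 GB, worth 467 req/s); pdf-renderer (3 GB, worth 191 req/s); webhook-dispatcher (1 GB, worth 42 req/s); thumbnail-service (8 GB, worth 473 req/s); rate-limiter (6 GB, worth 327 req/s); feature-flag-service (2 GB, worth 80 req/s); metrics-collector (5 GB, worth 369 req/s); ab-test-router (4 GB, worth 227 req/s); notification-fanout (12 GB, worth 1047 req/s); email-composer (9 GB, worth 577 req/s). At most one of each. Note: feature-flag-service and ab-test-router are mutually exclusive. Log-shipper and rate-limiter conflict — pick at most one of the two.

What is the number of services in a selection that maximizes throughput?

4

Optimal total is 2356.
log-shipper + thumbnail-service + metrics-collector + notification-fanout hits 2356 at 32 GB.
Every optimal selection uses 4 services.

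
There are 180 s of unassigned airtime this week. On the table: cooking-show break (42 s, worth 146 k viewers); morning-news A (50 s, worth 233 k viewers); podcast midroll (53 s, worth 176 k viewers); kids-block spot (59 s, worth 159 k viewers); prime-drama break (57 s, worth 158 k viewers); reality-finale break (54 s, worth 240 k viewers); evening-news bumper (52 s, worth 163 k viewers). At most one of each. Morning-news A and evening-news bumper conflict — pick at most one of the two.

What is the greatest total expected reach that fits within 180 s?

649

Ranking by ratio (expected reach/s): morning-news A 4.66, reality-finale break 4.44, cooking-show break 3.48, podcast midroll 3.32.
Taking the top-ratio spots first gives cooking-show break + morning-news A + reality-finale break for 619 (146 s).
Replace cooking-show break with podcast midroll: the trade gains 30 net, giving 649 at 157 s.
Next best is morning-news A + kids-block spot + reality-finale break at 632 (163 s) — short by 17.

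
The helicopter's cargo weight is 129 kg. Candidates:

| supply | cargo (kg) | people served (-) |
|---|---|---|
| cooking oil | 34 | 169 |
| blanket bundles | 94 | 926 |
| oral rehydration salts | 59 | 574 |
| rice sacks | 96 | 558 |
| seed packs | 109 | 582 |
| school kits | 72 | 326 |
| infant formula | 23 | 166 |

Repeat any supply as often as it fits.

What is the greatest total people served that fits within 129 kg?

1148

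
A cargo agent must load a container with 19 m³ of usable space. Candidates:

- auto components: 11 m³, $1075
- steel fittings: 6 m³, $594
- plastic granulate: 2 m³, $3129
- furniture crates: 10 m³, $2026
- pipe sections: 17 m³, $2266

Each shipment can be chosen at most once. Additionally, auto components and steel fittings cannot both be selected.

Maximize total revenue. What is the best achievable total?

Density check — plastic granulate 1564.50, furniture crates 202.60, pipe sections 133.29, steel fittings 99.00 are the best per m³.
Best packing: steel fittings + plastic granulate + furniture crates — 18 m³, 5749 total.
Runner-up plastic granulate + pipe sections tops out at 5395.

5749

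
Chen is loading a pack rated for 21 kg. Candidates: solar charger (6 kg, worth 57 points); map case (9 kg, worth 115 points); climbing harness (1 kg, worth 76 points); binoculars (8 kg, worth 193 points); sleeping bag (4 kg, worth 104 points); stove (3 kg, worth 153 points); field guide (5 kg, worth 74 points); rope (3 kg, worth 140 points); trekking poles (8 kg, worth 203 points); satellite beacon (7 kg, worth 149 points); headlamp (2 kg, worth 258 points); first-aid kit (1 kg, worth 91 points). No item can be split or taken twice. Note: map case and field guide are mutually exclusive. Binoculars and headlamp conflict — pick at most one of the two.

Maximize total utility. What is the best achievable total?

971

The ratio ordering already packs tightly: climbing harness + sleeping bag + stove + rope + satellite beacon + headlamp + first-aid kit, 21 kg, 971.
An exhaustive check of the 4096 subsets confirms 971.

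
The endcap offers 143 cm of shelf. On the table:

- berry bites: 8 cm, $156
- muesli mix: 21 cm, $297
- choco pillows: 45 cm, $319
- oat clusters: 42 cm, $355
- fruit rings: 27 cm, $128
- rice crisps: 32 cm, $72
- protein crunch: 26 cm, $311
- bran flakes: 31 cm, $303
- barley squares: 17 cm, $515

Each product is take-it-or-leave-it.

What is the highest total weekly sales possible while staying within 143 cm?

1781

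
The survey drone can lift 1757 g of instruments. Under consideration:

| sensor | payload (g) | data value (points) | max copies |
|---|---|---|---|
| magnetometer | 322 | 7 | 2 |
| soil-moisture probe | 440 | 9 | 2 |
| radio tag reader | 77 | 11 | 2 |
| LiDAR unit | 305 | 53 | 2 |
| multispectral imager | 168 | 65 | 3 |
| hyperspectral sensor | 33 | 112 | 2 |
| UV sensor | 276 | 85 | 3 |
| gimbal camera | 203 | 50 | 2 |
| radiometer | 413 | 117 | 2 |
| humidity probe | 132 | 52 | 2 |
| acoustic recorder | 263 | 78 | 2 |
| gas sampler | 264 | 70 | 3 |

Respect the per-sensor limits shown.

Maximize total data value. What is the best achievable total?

791

Taking the top-ratio sensors first gives radio tag reader + 3×multispectral imager + 2×hyperspectral sensor + 3×UV sensor + 2×humidity probe for 789 (1739 g).
Dropping radio tag reader and multispectral imager frees 245 g; slotting in acoustic recorder (263 g) lifts the total to 791 at 1757 g.
That's the maximum — no swap from here does better than 791.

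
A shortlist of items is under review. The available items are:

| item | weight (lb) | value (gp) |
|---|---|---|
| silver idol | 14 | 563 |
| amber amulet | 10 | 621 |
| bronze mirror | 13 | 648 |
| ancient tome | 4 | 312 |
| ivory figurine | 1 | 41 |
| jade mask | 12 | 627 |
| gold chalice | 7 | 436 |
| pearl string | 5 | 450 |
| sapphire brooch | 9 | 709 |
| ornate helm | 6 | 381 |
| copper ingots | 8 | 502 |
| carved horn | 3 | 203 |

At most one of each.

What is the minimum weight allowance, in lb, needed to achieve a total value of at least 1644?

21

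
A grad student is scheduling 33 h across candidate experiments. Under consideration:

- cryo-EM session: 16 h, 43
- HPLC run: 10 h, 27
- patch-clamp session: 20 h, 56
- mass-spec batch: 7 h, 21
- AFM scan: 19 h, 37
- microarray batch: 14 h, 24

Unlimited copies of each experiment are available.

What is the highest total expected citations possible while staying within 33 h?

A density-first pass picks 4×mass-spec batch — 84 at 28 h.
The 21 h tied up in 3×mass-spec batch is better spent on cryo-EM session + HPLC run — total rises to 91 (33 h).
Nothing else within 33 h beats 91.

91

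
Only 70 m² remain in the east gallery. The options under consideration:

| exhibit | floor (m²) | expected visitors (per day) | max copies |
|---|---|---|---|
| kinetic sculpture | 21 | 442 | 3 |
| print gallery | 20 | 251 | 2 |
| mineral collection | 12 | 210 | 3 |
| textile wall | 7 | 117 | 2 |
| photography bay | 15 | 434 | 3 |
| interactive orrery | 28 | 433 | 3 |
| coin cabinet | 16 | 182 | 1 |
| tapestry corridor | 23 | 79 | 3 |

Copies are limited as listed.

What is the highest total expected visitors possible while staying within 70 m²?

1744

Ranking by ratio (expected visitors/m²): photography bay 28.93, kinetic sculpture 21.05, mineral collection 17.50.
The ratio ordering already packs tightly: kinetic sculpture + 3×photography bay, 66 m², 1744.
No other feasible combination exceeds 1744.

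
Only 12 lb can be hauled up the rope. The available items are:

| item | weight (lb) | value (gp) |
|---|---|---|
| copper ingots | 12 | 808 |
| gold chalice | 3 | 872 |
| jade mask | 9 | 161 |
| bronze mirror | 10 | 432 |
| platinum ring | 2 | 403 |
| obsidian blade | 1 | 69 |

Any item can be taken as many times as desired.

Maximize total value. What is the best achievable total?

Best packing: 4×gold chalice — 12 lb, 3488 total.

3488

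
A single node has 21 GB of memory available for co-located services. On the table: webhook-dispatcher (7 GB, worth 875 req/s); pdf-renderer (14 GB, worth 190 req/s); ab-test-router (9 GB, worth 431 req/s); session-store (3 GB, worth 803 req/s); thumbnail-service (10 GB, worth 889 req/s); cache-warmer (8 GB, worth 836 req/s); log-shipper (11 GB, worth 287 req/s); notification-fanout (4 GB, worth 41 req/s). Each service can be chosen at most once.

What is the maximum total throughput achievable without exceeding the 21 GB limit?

2567

Greedy by ratio would take webhook-dispatcher + session-store + cache-warmer: 18 GB used, total 2514.
Dropping cache-warmer frees 8 GB; slotting in thumbnail-service (10 GB) lifts the total to 2567 at 20 GB.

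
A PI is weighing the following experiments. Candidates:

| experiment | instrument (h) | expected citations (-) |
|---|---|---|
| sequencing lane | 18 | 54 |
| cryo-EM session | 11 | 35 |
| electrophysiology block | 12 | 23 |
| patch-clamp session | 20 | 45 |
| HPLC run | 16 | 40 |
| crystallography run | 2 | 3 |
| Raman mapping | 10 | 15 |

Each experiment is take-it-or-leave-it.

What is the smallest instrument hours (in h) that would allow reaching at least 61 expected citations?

25

Minimise h subject to total expected citations ≥ 61.
Taking cryo-EM session + electrophysiology block + crystallography run gives 61 (≥ 61) for 25 h.
Any bundle with less than 25 h falls short of 61.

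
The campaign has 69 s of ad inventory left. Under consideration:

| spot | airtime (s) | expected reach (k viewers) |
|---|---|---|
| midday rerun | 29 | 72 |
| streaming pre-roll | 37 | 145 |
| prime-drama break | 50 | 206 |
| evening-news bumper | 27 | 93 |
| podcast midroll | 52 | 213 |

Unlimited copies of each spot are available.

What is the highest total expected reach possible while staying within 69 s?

Taking the top-ratio spots first gives prime-drama break for 206 (50 s).
Replace prime-drama break with streaming pre-roll + evening-news bumper: the trade gains 32 net, giving 238 at 64 s.
The spare 5 s is too small for any remaining spot, and no exchange beats 238.

238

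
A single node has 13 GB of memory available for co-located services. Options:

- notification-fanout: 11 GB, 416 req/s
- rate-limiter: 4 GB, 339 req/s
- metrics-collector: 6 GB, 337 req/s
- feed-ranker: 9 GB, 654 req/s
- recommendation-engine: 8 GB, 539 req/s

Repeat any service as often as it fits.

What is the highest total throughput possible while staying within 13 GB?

1017

3×rate-limiter uses 12 of the 13 GB and totals 1017.
Nothing else within 13 GB beats 1017.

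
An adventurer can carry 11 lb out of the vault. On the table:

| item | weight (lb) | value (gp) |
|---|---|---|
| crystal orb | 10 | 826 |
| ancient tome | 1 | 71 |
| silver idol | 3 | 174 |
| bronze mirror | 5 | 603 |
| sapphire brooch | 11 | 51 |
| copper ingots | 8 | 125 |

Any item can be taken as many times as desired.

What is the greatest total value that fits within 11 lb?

1277

Ranking by ratio (value/lb): bronze mirror 120.60, crystal orb 82.60, ancient tome 71.00.
Taking ancient tome + 2×bronze mirror: 11 lb used, 1277 in value.
Every other selection either busts 11 lb or fails to beat 1277.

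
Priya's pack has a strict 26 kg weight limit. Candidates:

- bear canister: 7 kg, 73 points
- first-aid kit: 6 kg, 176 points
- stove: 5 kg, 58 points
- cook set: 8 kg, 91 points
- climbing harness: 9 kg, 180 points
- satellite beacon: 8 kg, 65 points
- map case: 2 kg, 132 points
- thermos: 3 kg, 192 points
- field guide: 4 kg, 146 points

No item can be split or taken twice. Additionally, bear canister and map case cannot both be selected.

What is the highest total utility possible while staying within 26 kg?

826

Best packing: first-aid kit + climbing harness + map case + thermos + field guide — 24 kg, 826 total.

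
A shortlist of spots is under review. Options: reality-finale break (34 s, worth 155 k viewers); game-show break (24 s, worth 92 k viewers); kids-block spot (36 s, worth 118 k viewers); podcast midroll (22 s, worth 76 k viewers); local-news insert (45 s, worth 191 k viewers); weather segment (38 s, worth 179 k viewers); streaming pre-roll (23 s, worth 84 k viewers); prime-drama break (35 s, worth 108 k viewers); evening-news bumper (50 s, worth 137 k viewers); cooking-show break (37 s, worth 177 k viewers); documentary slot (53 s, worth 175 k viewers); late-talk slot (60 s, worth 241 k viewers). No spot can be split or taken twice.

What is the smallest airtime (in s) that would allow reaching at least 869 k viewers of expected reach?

Look for the lowest-airtime combination reaching 869.
Taking reality-finale break + game-show break + podcast midroll + local-news insert + weather segment + cooking-show break gives 870 (≥ 869) for 200 s.
No combination under 200 s hits 869.

200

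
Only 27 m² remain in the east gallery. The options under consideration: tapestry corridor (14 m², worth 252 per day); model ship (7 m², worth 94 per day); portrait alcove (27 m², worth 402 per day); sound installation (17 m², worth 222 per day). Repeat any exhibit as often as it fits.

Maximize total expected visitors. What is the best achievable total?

Density check — tapestry corridor 18.00, portrait alcove 14.89, model ship 13.43 are the best per m².
Taking the top-ratio exhibits first gives tapestry corridor + model ship for 346 (21 m²).
Replace tapestry corridor and model ship with portrait alcove: the trade gains 56 net, giving 402 at 27 m².
That's the maximum — no swap from here does better than 402.

402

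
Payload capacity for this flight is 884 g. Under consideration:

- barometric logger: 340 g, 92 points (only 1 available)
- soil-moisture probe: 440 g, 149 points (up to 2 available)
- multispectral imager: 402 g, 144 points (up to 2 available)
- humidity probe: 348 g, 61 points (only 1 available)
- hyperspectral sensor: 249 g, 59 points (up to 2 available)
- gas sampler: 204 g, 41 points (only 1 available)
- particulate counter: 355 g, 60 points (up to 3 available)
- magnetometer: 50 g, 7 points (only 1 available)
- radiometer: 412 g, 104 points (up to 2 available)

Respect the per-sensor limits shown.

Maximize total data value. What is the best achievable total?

298

Ranking by ratio (data value/g): multispectral imager 0.36, soil-moisture probe 0.34, barometric logger 0.27, radiometer 0.25.
A density-first pass picks 2×multispectral imager + magnetometer — 295 at 854 g.
Replace 2×multispectral imager and magnetometer with 2×soil-moisture probe: the trade gains 3 net, giving 298 at 880 g.
No other feasible combination exceeds 298.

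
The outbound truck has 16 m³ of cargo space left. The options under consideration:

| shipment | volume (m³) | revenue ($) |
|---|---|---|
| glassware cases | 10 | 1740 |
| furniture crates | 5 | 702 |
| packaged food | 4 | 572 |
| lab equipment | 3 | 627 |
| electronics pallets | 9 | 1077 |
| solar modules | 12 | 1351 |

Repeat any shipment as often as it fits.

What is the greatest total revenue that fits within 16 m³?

3135

Density check — lab equipment 209.00, glassware cases 174.00, packaged food 143.00, furniture crates 140.40 are the best per m³.
Taking 5×lab equipment: 15 m³ used, 3135 in revenue.
Every other selection either busts 16 m³ or fails to beat 3135.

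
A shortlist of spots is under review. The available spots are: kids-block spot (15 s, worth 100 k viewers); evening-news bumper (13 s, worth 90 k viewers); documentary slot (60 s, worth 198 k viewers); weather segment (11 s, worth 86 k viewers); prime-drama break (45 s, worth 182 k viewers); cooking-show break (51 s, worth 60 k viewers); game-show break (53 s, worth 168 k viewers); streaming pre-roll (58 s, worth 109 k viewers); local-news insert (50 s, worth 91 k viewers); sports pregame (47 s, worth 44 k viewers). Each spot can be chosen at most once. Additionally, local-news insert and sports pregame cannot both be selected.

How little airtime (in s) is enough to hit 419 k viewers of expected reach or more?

84

Need the lightest bundle worth ≥ 419.
Taking kids-block spot + evening-news bumper + weather segment + prime-drama break gives 458 (≥ 419) for 84 s.
No combination under 84 s hits 419.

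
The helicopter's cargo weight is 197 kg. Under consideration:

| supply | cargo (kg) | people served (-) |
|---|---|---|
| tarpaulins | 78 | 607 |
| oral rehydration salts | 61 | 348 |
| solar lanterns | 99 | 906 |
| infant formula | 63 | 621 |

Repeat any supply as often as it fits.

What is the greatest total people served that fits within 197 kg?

Density check — infant formula 9.86, solar lanterns 9.15, tarpaulins 7.78 are the best per kg.
The ratio ordering already packs tightly: 3×infant formula, 189 kg, 1863.
That's the maximum — no swap from here does better than 1863.

1863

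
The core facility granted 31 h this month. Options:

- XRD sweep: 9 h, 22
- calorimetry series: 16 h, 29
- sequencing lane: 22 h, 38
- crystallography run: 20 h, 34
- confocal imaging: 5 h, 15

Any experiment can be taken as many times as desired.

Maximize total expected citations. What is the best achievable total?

90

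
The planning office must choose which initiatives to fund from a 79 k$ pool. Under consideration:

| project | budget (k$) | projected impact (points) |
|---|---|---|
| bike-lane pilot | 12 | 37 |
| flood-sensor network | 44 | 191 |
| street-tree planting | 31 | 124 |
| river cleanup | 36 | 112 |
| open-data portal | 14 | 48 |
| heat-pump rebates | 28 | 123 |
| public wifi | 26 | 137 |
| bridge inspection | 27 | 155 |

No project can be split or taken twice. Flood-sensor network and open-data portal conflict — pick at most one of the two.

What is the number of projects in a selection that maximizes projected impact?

4

Best achievable projected impact is 377.
bike-lane pilot + open-data portal + public wifi + bridge inspection hits 377 at 79 k$.
Any selection reaching 377 contains exactly 4 projects.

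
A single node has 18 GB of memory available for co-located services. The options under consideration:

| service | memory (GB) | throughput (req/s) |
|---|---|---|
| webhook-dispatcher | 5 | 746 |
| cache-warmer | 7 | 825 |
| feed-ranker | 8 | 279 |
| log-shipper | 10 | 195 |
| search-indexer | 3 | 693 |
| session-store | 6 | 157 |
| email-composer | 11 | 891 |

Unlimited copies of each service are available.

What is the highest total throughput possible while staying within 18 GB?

Taking 6×search-indexer: 18 GB used, 4158 in throughput.
No other feasible combination exceeds 4158.

4158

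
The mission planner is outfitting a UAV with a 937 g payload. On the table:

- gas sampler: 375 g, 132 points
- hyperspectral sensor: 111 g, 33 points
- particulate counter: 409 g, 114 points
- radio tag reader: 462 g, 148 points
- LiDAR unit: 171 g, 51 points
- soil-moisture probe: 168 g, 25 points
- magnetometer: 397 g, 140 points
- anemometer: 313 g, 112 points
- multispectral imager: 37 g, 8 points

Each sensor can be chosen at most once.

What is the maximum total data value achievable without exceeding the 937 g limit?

313

The ratio heuristic lands on LiDAR unit + magnetometer + anemometer + multispectral imager (311) but leaves 19 g idle.
Replace LiDAR unit and anemometer with gas sampler + hyperspectral sensor: the trade gains 2 net, giving 313 at 920 g.
Next best is LiDAR unit + magnetometer + anemometer + multispectral imager at 311 (918 g) — short by 2.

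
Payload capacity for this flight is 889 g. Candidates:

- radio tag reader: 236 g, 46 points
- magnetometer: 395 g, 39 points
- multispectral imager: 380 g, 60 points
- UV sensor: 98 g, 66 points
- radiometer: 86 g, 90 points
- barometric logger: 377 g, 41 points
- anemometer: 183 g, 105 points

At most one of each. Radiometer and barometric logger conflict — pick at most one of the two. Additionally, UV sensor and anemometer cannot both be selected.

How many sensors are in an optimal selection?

The maximum data value within 889 g is 301.
One optimal bundle: radio tag reader + multispectral imager + radiometer + anemometer (885 g).
Every optimal selection uses 4 sensors.

4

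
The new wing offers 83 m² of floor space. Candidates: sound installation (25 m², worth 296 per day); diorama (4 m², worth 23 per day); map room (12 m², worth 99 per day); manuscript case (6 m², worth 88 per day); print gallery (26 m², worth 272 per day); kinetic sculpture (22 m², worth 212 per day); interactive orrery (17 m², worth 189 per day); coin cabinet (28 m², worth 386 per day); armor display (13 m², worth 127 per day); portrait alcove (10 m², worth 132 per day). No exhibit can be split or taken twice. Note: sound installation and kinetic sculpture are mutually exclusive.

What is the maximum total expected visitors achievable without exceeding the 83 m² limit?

1029

The ratio ordering already packs tightly: sound installation + manuscript case + coin cabinet + armor display + portrait alcove, 82 m², 1029.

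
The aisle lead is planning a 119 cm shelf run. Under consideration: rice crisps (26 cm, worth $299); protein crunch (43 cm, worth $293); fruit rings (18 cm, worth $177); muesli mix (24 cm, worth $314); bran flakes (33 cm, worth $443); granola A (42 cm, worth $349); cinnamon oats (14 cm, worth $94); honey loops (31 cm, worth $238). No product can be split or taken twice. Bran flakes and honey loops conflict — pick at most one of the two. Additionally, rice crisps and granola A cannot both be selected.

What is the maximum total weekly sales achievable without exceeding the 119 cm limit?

By weekly sales per cm: bran flakes 13.42, muesli mix 13.08, rice crisps 11.50 lead.
The ratio ordering already packs tightly: rice crisps + fruit rings + muesli mix + bran flakes + cinnamon oats, 115 cm, 1327.
The closest alternative, fruit rings + muesli mix + bran flakes + granola A, reaches only 1283.

1327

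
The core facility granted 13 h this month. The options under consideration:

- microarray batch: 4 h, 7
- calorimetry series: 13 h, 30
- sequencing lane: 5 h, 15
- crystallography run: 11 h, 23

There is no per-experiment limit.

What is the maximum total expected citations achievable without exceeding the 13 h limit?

30

Best packing: calorimetry series — 13 h, 30 total.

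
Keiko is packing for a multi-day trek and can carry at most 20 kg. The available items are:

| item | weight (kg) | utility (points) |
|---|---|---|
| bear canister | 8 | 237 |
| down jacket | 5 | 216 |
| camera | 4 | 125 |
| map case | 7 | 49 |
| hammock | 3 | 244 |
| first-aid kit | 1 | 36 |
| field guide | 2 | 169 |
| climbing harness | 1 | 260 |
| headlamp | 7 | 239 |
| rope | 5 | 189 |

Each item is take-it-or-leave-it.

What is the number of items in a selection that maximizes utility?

6

The maximum utility within 20 kg is 1203.
One optimal bundle: down jacket + camera + hammock + field guide + climbing harness + rope (20 kg).
Every optimal selection uses 6 items.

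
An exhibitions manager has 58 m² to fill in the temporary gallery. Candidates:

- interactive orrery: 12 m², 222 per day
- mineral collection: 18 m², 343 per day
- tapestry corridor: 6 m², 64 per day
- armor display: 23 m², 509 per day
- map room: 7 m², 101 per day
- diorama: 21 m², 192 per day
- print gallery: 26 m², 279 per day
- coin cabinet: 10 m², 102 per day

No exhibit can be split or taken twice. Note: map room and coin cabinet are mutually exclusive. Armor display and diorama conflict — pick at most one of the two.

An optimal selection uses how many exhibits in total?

Optimal total is 1074.
interactive orrery + mineral collection + armor display hits 1074 at 53 m².
All optima have 3 exhibits.

3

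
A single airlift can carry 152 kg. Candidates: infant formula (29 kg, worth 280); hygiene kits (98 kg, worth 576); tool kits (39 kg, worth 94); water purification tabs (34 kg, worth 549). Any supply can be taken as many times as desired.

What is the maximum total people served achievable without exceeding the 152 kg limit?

4×water purification tabs uses 136 of the 152 kg and totals 2196.

2196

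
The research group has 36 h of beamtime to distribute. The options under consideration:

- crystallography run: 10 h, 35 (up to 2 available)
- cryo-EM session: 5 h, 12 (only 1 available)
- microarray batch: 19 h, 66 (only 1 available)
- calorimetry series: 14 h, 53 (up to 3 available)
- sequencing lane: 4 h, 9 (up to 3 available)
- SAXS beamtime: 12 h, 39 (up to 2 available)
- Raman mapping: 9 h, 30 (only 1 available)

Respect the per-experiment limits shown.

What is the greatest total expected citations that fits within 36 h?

Density check — calorimetry series 3.79, crystallography run 3.50, microarray batch 3.47, Raman mapping 3.33 are the best per h.
Filling by ratio: cryo-EM session + 2×calorimetry series for 118, with 3 h left unused.
The 19 h tied up in cryo-EM session and calorimetry series is better spent on crystallography run + SAXS beamtime — total rises to 127 (36 h).
Every other selection either busts 36 h or exceeds an availability limit or fails to beat 127.

127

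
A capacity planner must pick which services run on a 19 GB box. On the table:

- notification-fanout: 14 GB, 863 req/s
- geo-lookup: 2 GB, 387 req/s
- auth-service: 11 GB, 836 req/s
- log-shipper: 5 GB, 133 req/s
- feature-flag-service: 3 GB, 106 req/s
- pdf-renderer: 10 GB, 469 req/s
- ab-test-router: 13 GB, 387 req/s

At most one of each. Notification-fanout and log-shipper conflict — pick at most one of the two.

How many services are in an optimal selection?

3

The maximum throughput within 19 GB is 1356.
One optimal bundle: geo-lookup + auth-service + log-shipper (18 GB).
Every optimal selection uses 3 services.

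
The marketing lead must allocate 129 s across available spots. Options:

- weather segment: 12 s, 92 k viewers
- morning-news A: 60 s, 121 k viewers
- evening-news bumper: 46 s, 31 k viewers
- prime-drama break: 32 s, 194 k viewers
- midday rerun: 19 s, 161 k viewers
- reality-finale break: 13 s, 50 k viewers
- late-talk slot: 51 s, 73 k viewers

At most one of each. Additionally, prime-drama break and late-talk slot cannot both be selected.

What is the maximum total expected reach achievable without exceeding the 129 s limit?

568

Weather segment + morning-news A + prime-drama break + midday rerun uses 123 of the 129 s and totals 568.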